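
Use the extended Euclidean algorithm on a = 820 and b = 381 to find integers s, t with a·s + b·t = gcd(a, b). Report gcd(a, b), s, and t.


Euclidean algorithm on (820, 381) — divide until remainder is 0:
  820 = 2 · 381 + 58
  381 = 6 · 58 + 33
  58 = 1 · 33 + 25
  33 = 1 · 25 + 8
  25 = 3 · 8 + 1
  8 = 8 · 1 + 0
gcd(820, 381) = 1.
Track Bezout coefficients alongside the remainders: start with r₀ = 820 = a·1 + b·0 (s = 1, t = 0) and r₁ = 381 = a·0 + b·1 (s = 0, t = 1); each new remainder r_{k+1} = r_{k-1} − q_k·r_k inherits s_{k+1} = s_{k-1} − q_k·s_k, t_{k+1} = t_{k-1} − q_k·t_k, so r_k = a·s_k + b·t_k at every step:
  q = 2: r = 58, s = 1 − 2·0 = 1, t = 0 − 2·1 = -2  (check: 820·1 + 381·(-2) = 58)
  q = 6: r = 33, s = 0 − 6·1 = -6, t = 1 − 6·(-2) = 13  (check: 820·(-6) + 381·13 = 33)
  q = 1: r = 25, s = 1 − 1·(-6) = 7, t = -2 − 1·13 = -15  (check: 820·7 + 381·(-15) = 25)
  q = 1: r = 8, s = -6 − 1·7 = -13, t = 13 − 1·(-15) = 28  (check: 820·(-13) + 381·28 = 8)
  q = 3: r = 1, s = 7 − 3·(-13) = 46, t = -15 − 3·28 = -99  (check: 820·46 + 381·(-99) = 1)
The row with r = 1 (the gcd) gives the Bezout coefficients s = 46, t = -99.
Result: 820 · (46) + 381 · (-99) = 1.

gcd(820, 381) = 1; s = 46, t = -99 (check: 820·46 + 381·(-99) = 1).


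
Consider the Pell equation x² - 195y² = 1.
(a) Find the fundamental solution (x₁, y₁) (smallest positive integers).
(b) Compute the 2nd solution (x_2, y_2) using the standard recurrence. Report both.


Step 1: Find the fundamental solution (x₁, y₁) of x² - 195y² = 1.
  Expand √195 as a continued fraction. a₀ = ⌊√195⌋ = 13; iterate m_{k+1} = d_k·a_k − m_k, d_{k+1} = (195 − m_{k+1}²)/d_k, a_{k+1} = ⌊(a₀ + m_{k+1})/d_{k+1}⌋ (starting m₀ = 0, d₀ = 1), with convergents p_k = a_k·p_{k-1} + p_{k-2}, q_k = a_k·q_{k-1} + q_{k-2} (p₋₁ = 1, q₋₁ = 0):
  k = 0: a₀ = 13; p₀/q₀ = 13/1; p₀² − 195·q₀² = 169 − 195 = -26.
  k = 1: m = 13, d = 26, a = ⌊(13 + 13)/26⌋ = 1; p/q = (1·13 + 1)/(1·1 + 0) = 14/1; p² − 195·q² = 196 − 195 = 1.
  The first convergent with p² − 195·q² = 1 gives the fundamental solution (x₁, y₁) = (14, 1).
Step 2: Apply the recurrence (x_{n+1}, y_{n+1}) = (x₁x_n + 195y₁y_n, x₁y_n + y₁x_n) repeatedly.
  From (x_1, y_1) = (14, 1): x_2 = 14·14 + 195·1·1 = 391; y_2 = 14·1 + 1·14 = 28.
Step 3: Verify x_2² - 195·y_2² = 152881 - 152880 = 1 (should be 1). ✓

(x_1, y_1) = (14, 1); (x_2, y_2) = (391, 28).


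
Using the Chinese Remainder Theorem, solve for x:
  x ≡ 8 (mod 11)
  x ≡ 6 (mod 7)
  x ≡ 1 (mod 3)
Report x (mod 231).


Moduli 11, 7, 3 are pairwise coprime; by CRT there is a unique solution modulo M = 11 · 7 · 3 = 231.
Solve pairwise, accumulating the modulus:
  Start with x ≡ 8 (mod 11).
  Combine with x ≡ 6 (mod 7): since gcd(11, 7) = 1, we get a unique residue mod 77.
    Write x = 8 + 11·t and substitute into x ≡ 6 (mod 7): 11·t ≡ 6 − 8 = -2 (mod 7).
    Reduce coefficients mod 7: 4·t ≡ 5 (mod 7).
    The inverse of 4 mod 7 is 2 (since 4·2 = 8 = 1·7 + 1), so t ≡ 2·5 = 10 ≡ 3 (mod 7).
    Then x = 8 + 11·3 = 41, valid modulo lcm(11, 7) = 77: x ≡ 41 (mod 77).
  Combine with x ≡ 1 (mod 3): since gcd(77, 3) = 1, we get a unique residue mod 231.
    Write x = 41 + 77·t and substitute into x ≡ 1 (mod 3): 77·t ≡ 1 − 41 = -40 (mod 3).
    Reduce coefficients mod 3: 2·t ≡ 2 (mod 3).
    The inverse of 2 mod 3 is 2 (since 2·2 = 4 = 1·3 + 1), so t ≡ 2·2 = 4 ≡ 1 (mod 3).
    Then x = 41 + 77·1 = 118, valid modulo lcm(77, 3) = 231: x ≡ 118 (mod 231).
Verify: 118 mod 11 = 8 ✓, 118 mod 7 = 6 ✓, 118 mod 3 = 1 ✓.

x ≡ 118 (mod 231).


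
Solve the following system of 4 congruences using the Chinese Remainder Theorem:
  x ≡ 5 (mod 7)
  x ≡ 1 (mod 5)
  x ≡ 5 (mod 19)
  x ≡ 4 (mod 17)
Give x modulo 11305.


Product of moduli M = 7 · 5 · 19 · 17 = 11305.
Merge one congruence at a time:
  Start: x ≡ 5 (mod 7).
  Combine with x ≡ 1 (mod 5); new modulus lcm = 35.
    Write x = 5 + 7·t and substitute into x ≡ 1 (mod 5): 7·t ≡ 1 − 5 = -4 (mod 5).
    Reduce coefficients mod 5: 2·t ≡ 1 (mod 5).
    The inverse of 2 mod 5 is 3 (since 2·3 = 6 = 1·5 + 1), so t ≡ 3·1 = 3 ≡ 3 (mod 5).
    Then x = 5 + 7·3 = 26, valid modulo lcm(7, 5) = 35: x ≡ 26 (mod 35).
  Combine with x ≡ 5 (mod 19); new modulus lcm = 665.
    Write x = 26 + 35·t and substitute into x ≡ 5 (mod 19): 35·t ≡ 5 − 26 = -21 (mod 19).
    Reduce coefficients mod 19: 16·t ≡ 17 (mod 19).
    The inverse of 16 mod 19 is 6 (since 16·6 = 96 = 5·19 + 1), so t ≡ 6·17 = 102 ≡ 7 (mod 19).
    Then x = 26 + 35·7 = 271, valid modulo lcm(35, 19) = 665: x ≡ 271 (mod 665).
  Combine with x ≡ 4 (mod 17); new modulus lcm = 11305.
    Write x = 271 + 665·t and substitute into x ≡ 4 (mod 17): 665·t ≡ 4 − 271 = -267 (mod 17).
    Reduce coefficients mod 17: 2·t ≡ 5 (mod 17).
    The inverse of 2 mod 17 is 9 (since 2·9 = 18 = 1·17 + 1), so t ≡ 9·5 = 45 ≡ 11 (mod 17).
    Then x = 271 + 665·11 = 7586, valid modulo lcm(665, 17) = 11305: x ≡ 7586 (mod 11305).
Verify against each original: 7586 mod 7 = 5, 7586 mod 5 = 1, 7586 mod 19 = 5, 7586 mod 17 = 4.

x ≡ 7586 (mod 11305).


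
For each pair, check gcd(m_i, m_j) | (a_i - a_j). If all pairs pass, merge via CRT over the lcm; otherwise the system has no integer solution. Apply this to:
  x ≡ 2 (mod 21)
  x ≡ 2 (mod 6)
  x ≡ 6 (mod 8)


Moduli 21, 6, 8 are not pairwise coprime, so CRT works modulo lcm(m_i) when all pairwise compatibility conditions hold.
Pairwise compatibility: gcd(m_i, m_j) must divide a_i - a_j for every pair.
Merge one congruence at a time:
  Start: x ≡ 2 (mod 21).
  Combine with x ≡ 2 (mod 6): gcd(21, 6) = 3; 2 - 2 = 0, which IS divisible by 3, so compatible.
    Write x = 2 + 21·t and substitute into x ≡ 2 (mod 6): 21·t ≡ 2 − 2 = 0 (mod 6).
    Divide the congruence (and modulus) by g = 3: 7·t ≡ 0 (mod 2).
    Reduce coefficients mod 2: 1·t ≡ 0 (mod 2).
    So t ≡ 0 (mod 2).
    Then x = 2 + 21·0 = 2, valid modulo lcm(21, 6) = 42: x ≡ 2 (mod 42).
  Combine with x ≡ 6 (mod 8): gcd(42, 8) = 2; 6 - 2 = 4, which IS divisible by 2, so compatible.
    Write x = 2 + 42·t and substitute into x ≡ 6 (mod 8): 42·t ≡ 6 − 2 = 4 (mod 8).
    Divide the congruence (and modulus) by g = 2: 21·t ≡ 2 (mod 4).
    Reduce coefficients mod 4: 1·t ≡ 2 (mod 4).
    So t ≡ 2 (mod 4).
    Then x = 2 + 42·2 = 86, valid modulo lcm(42, 8) = 168: x ≡ 86 (mod 168).
Verify: 86 mod 21 = 2, 86 mod 6 = 2, 86 mod 8 = 6.

x ≡ 86 (mod 168).


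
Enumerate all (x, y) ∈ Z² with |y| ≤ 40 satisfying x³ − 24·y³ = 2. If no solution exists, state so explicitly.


The equation is x³ - 24y³ = 2. For fixed y, x³ = 24·y³ + 2, so a solution requires the RHS to be a perfect cube.
Strategy: iterate y from -40 to 40, compute RHS = 24·y³ + 2, and check whether it is a (positive or negative) perfect cube.
Check small values of y:
  y = 0: RHS = 2 is not a perfect cube.
  y = 1: RHS = 26 is not a perfect cube.
  y = -1: RHS = -22 is not a perfect cube.
  y = 2: RHS = 194 is not a perfect cube.
  y = -2: RHS = -190 is not a perfect cube.
  y = 3: RHS = 650 is not a perfect cube.
  y = -3: RHS = -646 is not a perfect cube.
Continuing the search up to |y| = 40 finds no solutions either.
No (x, y) in the scanned range satisfies the equation.

No integer solutions with |y| ≤ 40.


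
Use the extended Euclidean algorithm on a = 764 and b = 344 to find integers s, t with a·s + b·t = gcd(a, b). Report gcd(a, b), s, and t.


Euclidean algorithm on (764, 344) — divide until remainder is 0:
  764 = 2 · 344 + 76
  344 = 4 · 76 + 40
  76 = 1 · 40 + 36
  40 = 1 · 36 + 4
  36 = 9 · 4 + 0
gcd(764, 344) = 4.
Track Bezout coefficients alongside the remainders: start with r₀ = 764 = a·1 + b·0 (s = 1, t = 0) and r₁ = 344 = a·0 + b·1 (s = 0, t = 1); each new remainder r_{k+1} = r_{k-1} − q_k·r_k inherits s_{k+1} = s_{k-1} − q_k·s_k, t_{k+1} = t_{k-1} − q_k·t_k, so r_k = a·s_k + b·t_k at every step:
  q = 2: r = 76, s = 1 − 2·0 = 1, t = 0 − 2·1 = -2  (check: 764·1 + 344·(-2) = 76)
  q = 4: r = 40, s = 0 − 4·1 = -4, t = 1 − 4·(-2) = 9  (check: 764·(-4) + 344·9 = 40)
  q = 1: r = 36, s = 1 − 1·(-4) = 5, t = -2 − 1·9 = -11  (check: 764·5 + 344·(-11) = 36)
  q = 1: r = 4, s = -4 − 1·5 = -9, t = 9 − 1·(-11) = 20  (check: 764·(-9) + 344·20 = 4)
The row with r = 4 (the gcd) gives the Bezout coefficients s = -9, t = 20.
Result: 764 · (-9) + 344 · (20) = 4.

gcd(764, 344) = 4; s = -9, t = 20 (check: 764·(-9) + 344·20 = 4).


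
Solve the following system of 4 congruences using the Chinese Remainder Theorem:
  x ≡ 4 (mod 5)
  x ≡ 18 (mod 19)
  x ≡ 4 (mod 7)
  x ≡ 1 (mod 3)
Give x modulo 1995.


Product of moduli M = 5 · 19 · 7 · 3 = 1995.
Merge one congruence at a time:
  Start: x ≡ 4 (mod 5).
  Combine with x ≡ 18 (mod 19); new modulus lcm = 95.
    Write x = 4 + 5·t and substitute into x ≡ 18 (mod 19): 5·t ≡ 18 − 4 = 14 (mod 19).
    The inverse of 5 mod 19 is 4 (since 5·4 = 20 = 1·19 + 1), so t ≡ 4·14 = 56 ≡ 18 (mod 19).
    Then x = 4 + 5·18 = 94, valid modulo lcm(5, 19) = 95: x ≡ 94 (mod 95).
  Combine with x ≡ 4 (mod 7); new modulus lcm = 665.
    Write x = 94 + 95·t and substitute into x ≡ 4 (mod 7): 95·t ≡ 4 − 94 = -90 (mod 7).
    Reduce coefficients mod 7: 4·t ≡ 1 (mod 7).
    The inverse of 4 mod 7 is 2 (since 4·2 = 8 = 1·7 + 1), so t ≡ 2·1 = 2 ≡ 2 (mod 7).
    Then x = 94 + 95·2 = 284, valid modulo lcm(95, 7) = 665: x ≡ 284 (mod 665).
  Combine with x ≡ 1 (mod 3); new modulus lcm = 1995.
    Write x = 284 + 665·t and substitute into x ≡ 1 (mod 3): 665·t ≡ 1 − 284 = -283 (mod 3).
    Reduce coefficients mod 3: 2·t ≡ 2 (mod 3).
    The inverse of 2 mod 3 is 2 (since 2·2 = 4 = 1·3 + 1), so t ≡ 2·2 = 4 ≡ 1 (mod 3).
    Then x = 284 + 665·1 = 949, valid modulo lcm(665, 3) = 1995: x ≡ 949 (mod 1995).
Verify against each original: 949 mod 5 = 4, 949 mod 19 = 18, 949 mod 7 = 4, 949 mod 3 = 1.

x ≡ 949 (mod 1995).


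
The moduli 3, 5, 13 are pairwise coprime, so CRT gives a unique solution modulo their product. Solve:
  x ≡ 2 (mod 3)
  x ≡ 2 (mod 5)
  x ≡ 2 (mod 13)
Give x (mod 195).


Moduli 3, 5, 13 are pairwise coprime; by CRT there is a unique solution modulo M = 3 · 5 · 13 = 195.
Solve pairwise, accumulating the modulus:
  Start with x ≡ 2 (mod 3).
  Combine with x ≡ 2 (mod 5): since gcd(3, 5) = 1, we get a unique residue mod 15.
    Write x = 2 + 3·t and substitute into x ≡ 2 (mod 5): 3·t ≡ 2 − 2 = 0 (mod 5).
    The inverse of 3 mod 5 is 2 (since 3·2 = 6 = 1·5 + 1), so t ≡ 2·0 = 0 ≡ 0 (mod 5).
    Then x = 2 + 3·0 = 2, valid modulo lcm(3, 5) = 15: x ≡ 2 (mod 15).
  Combine with x ≡ 2 (mod 13): since gcd(15, 13) = 1, we get a unique residue mod 195.
    Write x = 2 + 15·t and substitute into x ≡ 2 (mod 13): 15·t ≡ 2 − 2 = 0 (mod 13).
    Reduce coefficients mod 13: 2·t ≡ 0 (mod 13).
    The inverse of 2 mod 13 is 7 (since 2·7 = 14 = 1·13 + 1), so t ≡ 7·0 = 0 ≡ 0 (mod 13).
    Then x = 2 + 15·0 = 2, valid modulo lcm(15, 13) = 195: x ≡ 2 (mod 195).
Verify: 2 mod 3 = 2 ✓, 2 mod 5 = 2 ✓, 2 mod 13 = 2 ✓.

x ≡ 2 (mod 195).


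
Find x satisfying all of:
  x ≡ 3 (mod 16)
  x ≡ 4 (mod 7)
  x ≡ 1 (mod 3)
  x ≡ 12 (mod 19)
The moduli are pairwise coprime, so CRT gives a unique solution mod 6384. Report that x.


Product of moduli M = 16 · 7 · 3 · 19 = 6384.
Merge one congruence at a time:
  Start: x ≡ 3 (mod 16).
  Combine with x ≡ 4 (mod 7); new modulus lcm = 112.
    Write x = 3 + 16·t and substitute into x ≡ 4 (mod 7): 16·t ≡ 4 − 3 = 1 (mod 7).
    Reduce coefficients mod 7: 2·t ≡ 1 (mod 7).
    The inverse of 2 mod 7 is 4 (since 2·4 = 8 = 1·7 + 1), so t ≡ 4·1 = 4 ≡ 4 (mod 7).
    Then x = 3 + 16·4 = 67, valid modulo lcm(16, 7) = 112: x ≡ 67 (mod 112).
  Combine with x ≡ 1 (mod 3); new modulus lcm = 336.
    Write x = 67 + 112·t and substitute into x ≡ 1 (mod 3): 112·t ≡ 1 − 67 = -66 (mod 3).
    Reduce coefficients mod 3: 1·t ≡ 0 (mod 3).
    So t ≡ 0 (mod 3).
    Then x = 67 + 112·0 = 67, valid modulo lcm(112, 3) = 336: x ≡ 67 (mod 336).
  Combine with x ≡ 12 (mod 19); new modulus lcm = 6384.
    Write x = 67 + 336·t and substitute into x ≡ 12 (mod 19): 336·t ≡ 12 − 67 = -55 (mod 19).
    Reduce coefficients mod 19: 13·t ≡ 2 (mod 19).
    The inverse of 13 mod 19 is 3 (since 13·3 = 39 = 2·19 + 1), so t ≡ 3·2 = 6 ≡ 6 (mod 19).
    Then x = 67 + 336·6 = 2083, valid modulo lcm(336, 19) = 6384: x ≡ 2083 (mod 6384).
Verify against each original: 2083 mod 16 = 3, 2083 mod 7 = 4, 2083 mod 3 = 1, 2083 mod 19 = 12.

x ≡ 2083 (mod 6384).


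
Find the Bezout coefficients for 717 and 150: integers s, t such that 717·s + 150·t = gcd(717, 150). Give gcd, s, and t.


Euclidean algorithm on (717, 150) — divide until remainder is 0:
  717 = 4 · 150 + 117
  150 = 1 · 117 + 33
  117 = 3 · 33 + 18
  33 = 1 · 18 + 15
  18 = 1 · 15 + 3
  15 = 5 · 3 + 0
gcd(717, 150) = 3.
Track Bezout coefficients alongside the remainders: start with r₀ = 717 = a·1 + b·0 (s = 1, t = 0) and r₁ = 150 = a·0 + b·1 (s = 0, t = 1); each new remainder r_{k+1} = r_{k-1} − q_k·r_k inherits s_{k+1} = s_{k-1} − q_k·s_k, t_{k+1} = t_{k-1} − q_k·t_k, so r_k = a·s_k + b·t_k at every step:
  q = 4: r = 117, s = 1 − 4·0 = 1, t = 0 − 4·1 = -4  (check: 717·1 + 150·(-4) = 117)
  q = 1: r = 33, s = 0 − 1·1 = -1, t = 1 − 1·(-4) = 5  (check: 717·(-1) + 150·5 = 33)
  q = 3: r = 18, s = 1 − 3·(-1) = 4, t = -4 − 3·5 = -19  (check: 717·4 + 150·(-19) = 18)
  q = 1: r = 15, s = -1 − 1·4 = -5, t = 5 − 1·(-19) = 24  (check: 717·(-5) + 150·24 = 15)
  q = 1: r = 3, s = 4 − 1·(-5) = 9, t = -19 − 1·24 = -43  (check: 717·9 + 150·(-43) = 3)
The row with r = 3 (the gcd) gives the Bezout coefficients s = 9, t = -43.
Result: 717 · (9) + 150 · (-43) = 3.

gcd(717, 150) = 3; s = 9, t = -43 (check: 717·9 + 150·(-43) = 3).


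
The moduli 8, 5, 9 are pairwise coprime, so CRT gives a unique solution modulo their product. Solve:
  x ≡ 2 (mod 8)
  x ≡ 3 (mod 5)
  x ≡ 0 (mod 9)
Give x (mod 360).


Moduli 8, 5, 9 are pairwise coprime; by CRT there is a unique solution modulo M = 8 · 5 · 9 = 360.
Solve pairwise, accumulating the modulus:
  Start with x ≡ 2 (mod 8).
  Combine with x ≡ 3 (mod 5): since gcd(8, 5) = 1, we get a unique residue mod 40.
    Write x = 2 + 8·t and substitute into x ≡ 3 (mod 5): 8·t ≡ 3 − 2 = 1 (mod 5).
    Reduce coefficients mod 5: 3·t ≡ 1 (mod 5).
    The inverse of 3 mod 5 is 2 (since 3·2 = 6 = 1·5 + 1), so t ≡ 2·1 = 2 ≡ 2 (mod 5).
    Then x = 2 + 8·2 = 18, valid modulo lcm(8, 5) = 40: x ≡ 18 (mod 40).
  Combine with x ≡ 0 (mod 9): since gcd(40, 9) = 1, we get a unique residue mod 360.
    Write x = 18 + 40·t and substitute into x ≡ 0 (mod 9): 40·t ≡ 0 − 18 = -18 (mod 9).
    Reduce coefficients mod 9: 4·t ≡ 0 (mod 9).
    The inverse of 4 mod 9 is 7 (since 4·7 = 28 = 3·9 + 1), so t ≡ 7·0 = 0 ≡ 0 (mod 9).
    Then x = 18 + 40·0 = 18, valid modulo lcm(40, 9) = 360: x ≡ 18 (mod 360).
Verify: 18 mod 8 = 2 ✓, 18 mod 5 = 3 ✓, 18 mod 9 = 0 ✓.

x ≡ 18 (mod 360).


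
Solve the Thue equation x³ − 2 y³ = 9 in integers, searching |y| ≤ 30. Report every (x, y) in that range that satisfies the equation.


The equation is x³ - 2y³ = 9. For fixed y, x³ = 2·y³ + 9, so a solution requires the RHS to be a perfect cube.
Strategy: iterate y from -30 to 30, compute RHS = 2·y³ + 9, and check whether it is a (positive or negative) perfect cube.
Check small values of y:
  y = 0: RHS = 9 is not a perfect cube.
  y = 1: RHS = 11 is not a perfect cube.
  y = -1: RHS = 7 is not a perfect cube.
  y = 2: RHS = 25 is not a perfect cube.
  y = -2: RHS = -7 is not a perfect cube.
  y = 3: RHS = 63 is not a perfect cube.
  y = -3: RHS = -45 is not a perfect cube.
Continuing the search up to |y| = 30 finds no solutions either.
No (x, y) in the scanned range satisfies the equation.

No integer solutions with |y| ≤ 30.


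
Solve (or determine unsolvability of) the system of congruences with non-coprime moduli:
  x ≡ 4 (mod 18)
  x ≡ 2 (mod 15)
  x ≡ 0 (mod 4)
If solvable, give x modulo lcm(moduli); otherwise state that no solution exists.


Moduli 18, 15, 4 are not pairwise coprime, so CRT works modulo lcm(m_i) when all pairwise compatibility conditions hold.
Pairwise compatibility: gcd(m_i, m_j) must divide a_i - a_j for every pair.
Merge one congruence at a time:
  Start: x ≡ 4 (mod 18).
  Combine with x ≡ 2 (mod 15): gcd(18, 15) = 3, and 2 - 4 = -2 is NOT divisible by 3.
    ⇒ system is inconsistent (no integer solution).

No solution (the system is inconsistent).


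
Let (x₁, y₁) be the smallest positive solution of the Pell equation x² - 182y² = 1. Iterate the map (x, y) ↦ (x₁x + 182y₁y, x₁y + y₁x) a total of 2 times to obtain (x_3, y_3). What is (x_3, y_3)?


Step 1: Find the fundamental solution (x₁, y₁) of x² - 182y² = 1.
  Expand √182 as a continued fraction. a₀ = ⌊√182⌋ = 13; iterate m_{k+1} = d_k·a_k − m_k, d_{k+1} = (182 − m_{k+1}²)/d_k, a_{k+1} = ⌊(a₀ + m_{k+1})/d_{k+1}⌋ (starting m₀ = 0, d₀ = 1), with convergents p_k = a_k·p_{k-1} + p_{k-2}, q_k = a_k·q_{k-1} + q_{k-2} (p₋₁ = 1, q₋₁ = 0):
  k = 0: a₀ = 13; p₀/q₀ = 13/1; p₀² − 182·q₀² = 169 − 182 = -13.
  k = 1: m = 13, d = 13, a = ⌊(13 + 13)/13⌋ = 2; p/q = (2·13 + 1)/(2·1 + 0) = 27/2; p² − 182·q² = 729 − 728 = 1.
  The first convergent with p² − 182·q² = 1 gives the fundamental solution (x₁, y₁) = (27, 2).
Step 2: Apply the recurrence (x_{n+1}, y_{n+1}) = (x₁x_n + 182y₁y_n, x₁y_n + y₁x_n) repeatedly.
  From (x_1, y_1) = (27, 2): x_2 = 27·27 + 182·2·2 = 1457; y_2 = 27·2 + 2·27 = 108.
  From (x_2, y_2) = (1457, 108): x_3 = 27·1457 + 182·2·108 = 78651; y_3 = 27·108 + 2·1457 = 5830.
Step 3: Verify x_3² - 182·y_3² = 6185979801 - 6185979800 = 1 (should be 1). ✓

(x_1, y_1) = (27, 2); (x_3, y_3) = (78651, 5830).


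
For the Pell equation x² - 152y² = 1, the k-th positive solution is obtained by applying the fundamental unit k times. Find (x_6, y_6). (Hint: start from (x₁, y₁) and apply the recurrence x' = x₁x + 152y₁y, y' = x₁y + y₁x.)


Step 1: Find the fundamental solution (x₁, y₁) of x² - 152y² = 1.
  Expand √152 as a continued fraction. a₀ = ⌊√152⌋ = 12; iterate m_{k+1} = d_k·a_k − m_k, d_{k+1} = (152 − m_{k+1}²)/d_k, a_{k+1} = ⌊(a₀ + m_{k+1})/d_{k+1}⌋ (starting m₀ = 0, d₀ = 1), with convergents p_k = a_k·p_{k-1} + p_{k-2}, q_k = a_k·q_{k-1} + q_{k-2} (p₋₁ = 1, q₋₁ = 0):
  k = 0: a₀ = 12; p₀/q₀ = 12/1; p₀² − 152·q₀² = 144 − 152 = -8.
  k = 1: m = 12, d = 8, a = ⌊(12 + 12)/8⌋ = 3; p/q = (3·12 + 1)/(3·1 + 0) = 37/3; p² − 152·q² = 1369 − 1368 = 1.
  The first convergent with p² − 152·q² = 1 gives the fundamental solution (x₁, y₁) = (37, 3).
Step 2: Apply the recurrence (x_{n+1}, y_{n+1}) = (x₁x_n + 152y₁y_n, x₁y_n + y₁x_n) repeatedly.
  From (x_1, y_1) = (37, 3): x_2 = 37·37 + 152·3·3 = 2737; y_2 = 37·3 + 3·37 = 222.
  From (x_2, y_2) = (2737, 222): x_3 = 37·2737 + 152·3·222 = 202501; y_3 = 37·222 + 3·2737 = 16425.
  From (x_3, y_3) = (202501, 16425): x_4 = 37·202501 + 152·3·16425 = 14982337; y_4 = 37·16425 + 3·202501 = 1215228.
  From (x_4, y_4) = (14982337, 1215228): x_5 = 37·14982337 + 152·3·1215228 = 1108490437; y_5 = 37·1215228 + 3·14982337 = 89910447.
  From (x_5, y_5) = (1108490437, 89910447): x_6 = 37·1108490437 + 152·3·89910447 = 82013310001; y_6 = 37·89910447 + 3·1108490437 = 6652157850.
Step 3: Verify x_6² - 152·y_6² = 6726183017320126620001 - 6726183017320126620000 = 1 (should be 1). ✓

(x_1, y_1) = (37, 3); (x_6, y_6) = (82013310001, 6652157850).


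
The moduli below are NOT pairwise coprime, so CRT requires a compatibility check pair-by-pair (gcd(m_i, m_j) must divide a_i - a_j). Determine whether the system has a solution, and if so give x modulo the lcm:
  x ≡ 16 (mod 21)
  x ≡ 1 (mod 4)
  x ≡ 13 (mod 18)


Moduli 21, 4, 18 are not pairwise coprime, so CRT works modulo lcm(m_i) when all pairwise compatibility conditions hold.
Pairwise compatibility: gcd(m_i, m_j) must divide a_i - a_j for every pair.
Merge one congruence at a time:
  Start: x ≡ 16 (mod 21).
  Combine with x ≡ 1 (mod 4): gcd(21, 4) = 1; 1 - 16 = -15, which IS divisible by 1, so compatible.
    Write x = 16 + 21·t and substitute into x ≡ 1 (mod 4): 21·t ≡ 1 − 16 = -15 (mod 4).
    Reduce coefficients mod 4: 1·t ≡ 1 (mod 4).
    So t ≡ 1 (mod 4).
    Then x = 16 + 21·1 = 37, valid modulo lcm(21, 4) = 84: x ≡ 37 (mod 84).
  Combine with x ≡ 13 (mod 18): gcd(84, 18) = 6; 13 - 37 = -24, which IS divisible by 6, so compatible.
    Write x = 37 + 84·t and substitute into x ≡ 13 (mod 18): 84·t ≡ 13 − 37 = -24 (mod 18).
    Divide the congruence (and modulus) by g = 6: 14·t ≡ -4 (mod 3).
    Reduce coefficients mod 3: 2·t ≡ 2 (mod 3).
    The inverse of 2 mod 3 is 2 (since 2·2 = 4 = 1·3 + 1), so t ≡ 2·2 = 4 ≡ 1 (mod 3).
    Then x = 37 + 84·1 = 121, valid modulo lcm(84, 18) = 252: x ≡ 121 (mod 252).
Verify: 121 mod 21 = 16, 121 mod 4 = 1, 121 mod 18 = 13.

x ≡ 121 (mod 252).


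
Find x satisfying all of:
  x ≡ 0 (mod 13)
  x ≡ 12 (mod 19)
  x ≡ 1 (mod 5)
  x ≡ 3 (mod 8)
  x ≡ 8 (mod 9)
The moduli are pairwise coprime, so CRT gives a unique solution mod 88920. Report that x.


Product of moduli M = 13 · 19 · 5 · 8 · 9 = 88920.
Merge one congruence at a time:
  Start: x ≡ 0 (mod 13).
  Combine with x ≡ 12 (mod 19); new modulus lcm = 247.
    Write x = 0 + 13·t and substitute into x ≡ 12 (mod 19): 13·t ≡ 12 − 0 = 12 (mod 19).
    The inverse of 13 mod 19 is 3 (since 13·3 = 39 = 2·19 + 1), so t ≡ 3·12 = 36 ≡ 17 (mod 19).
    Then x = 0 + 13·17 = 221, valid modulo lcm(13, 19) = 247: x ≡ 221 (mod 247).
  Combine with x ≡ 1 (mod 5); new modulus lcm = 1235.
    Write x = 221 + 247·t and substitute into x ≡ 1 (mod 5): 247·t ≡ 1 − 221 = -220 (mod 5).
    Reduce coefficients mod 5: 2·t ≡ 0 (mod 5).
    The inverse of 2 mod 5 is 3 (since 2·3 = 6 = 1·5 + 1), so t ≡ 3·0 = 0 ≡ 0 (mod 5).
    Then x = 221 + 247·0 = 221, valid modulo lcm(247, 5) = 1235: x ≡ 221 (mod 1235).
  Combine with x ≡ 3 (mod 8); new modulus lcm = 9880.
    Write x = 221 + 1235·t and substitute into x ≡ 3 (mod 8): 1235·t ≡ 3 − 221 = -218 (mod 8).
    Reduce coefficients mod 8: 3·t ≡ 6 (mod 8).
    The inverse of 3 mod 8 is 3 (since 3·3 = 9 = 1·8 + 1), so t ≡ 3·6 = 18 ≡ 2 (mod 8).
    Then x = 221 + 1235·2 = 2691, valid modulo lcm(1235, 8) = 9880: x ≡ 2691 (mod 9880).
  Combine with x ≡ 8 (mod 9); new modulus lcm = 88920.
    Write x = 2691 + 9880·t and substitute into x ≡ 8 (mod 9): 9880·t ≡ 8 − 2691 = -2683 (mod 9).
    Reduce coefficients mod 9: 7·t ≡ 8 (mod 9).
    The inverse of 7 mod 9 is 4 (since 7·4 = 28 = 3·9 + 1), so t ≡ 4·8 = 32 ≡ 5 (mod 9).
    Then x = 2691 + 9880·5 = 52091, valid modulo lcm(9880, 9) = 88920: x ≡ 52091 (mod 88920).
Verify against each original: 52091 mod 13 = 0, 52091 mod 19 = 12, 52091 mod 5 = 1, 52091 mod 8 = 3, 52091 mod 9 = 8.

x ≡ 52091 (mod 88920).


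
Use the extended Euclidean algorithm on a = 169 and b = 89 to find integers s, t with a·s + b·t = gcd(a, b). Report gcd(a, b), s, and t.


Euclidean algorithm on (169, 89) — divide until remainder is 0:
  169 = 1 · 89 + 80
  89 = 1 · 80 + 9
  80 = 8 · 9 + 8
  9 = 1 · 8 + 1
  8 = 8 · 1 + 0
gcd(169, 89) = 1.
Track Bezout coefficients alongside the remainders: start with r₀ = 169 = a·1 + b·0 (s = 1, t = 0) and r₁ = 89 = a·0 + b·1 (s = 0, t = 1); each new remainder r_{k+1} = r_{k-1} − q_k·r_k inherits s_{k+1} = s_{k-1} − q_k·s_k, t_{k+1} = t_{k-1} − q_k·t_k, so r_k = a·s_k + b·t_k at every step:
  q = 1: r = 80, s = 1 − 1·0 = 1, t = 0 − 1·1 = -1  (check: 169·1 + 89·(-1) = 80)
  q = 1: r = 9, s = 0 − 1·1 = -1, t = 1 − 1·(-1) = 2  (check: 169·(-1) + 89·2 = 9)
  q = 8: r = 8, s = 1 − 8·(-1) = 9, t = -1 − 8·2 = -17  (check: 169·9 + 89·(-17) = 8)
  q = 1: r = 1, s = -1 − 1·9 = -10, t = 2 − 1·(-17) = 19  (check: 169·(-10) + 89·19 = 1)
The row with r = 1 (the gcd) gives the Bezout coefficients s = -10, t = 19.
Result: 169 · (-10) + 89 · (19) = 1.

gcd(169, 89) = 1; s = -10, t = 19 (check: 169·(-10) + 89·19 = 1).


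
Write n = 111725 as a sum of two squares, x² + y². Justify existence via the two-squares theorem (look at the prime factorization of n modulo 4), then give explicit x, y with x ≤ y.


Step 1: Factor n = 111725 = 5^2 · 41 · 109.
Step 2: Check the mod-4 condition on each prime factor: 5 ≡ 1 (mod 4), exponent 2; 41 ≡ 1 (mod 4), exponent 1; 109 ≡ 1 (mod 4), exponent 1.
All primes ≡ 3 (mod 4) appear to even exponent (or don't appear), so by the two-squares theorem n IS expressible as a sum of two squares.
Step 3: Build a representation. Group n = k² · m with k = 5 and m = 41 · 109 = 4469 (a product of primes ≡ 1 (mod 4)); a representation of m scales to one of n via (k·x)² + (k·y)² = k²(x² + y²). Each prime p ≡ 1 (mod 4) is itself a sum of two squares; find a² by testing p − a² for a perfect square:
  41: 41 − 1² = 40, 41 − 2² = 37, 41 − 3² = 32, 41 − 4² = 25 = 5² ⇒ 41 = 4² + 5².
  109: 109 − 1² = 108, 109 − 2² = 105, 109 − 3² = 100 = 10² ⇒ 109 = 3² + 10².
  Combine using the Brahmagupta–Fibonacci identity (a² + b²)(c² + d²) = (ac − bd)² + (ad + bc)² = (ac + bd)² + (ad − bc)²:
  41 · 109 = 4469: from (4² + 5²)(3² + 10²), take (4·3 − 5·10, 4·10 + 5·3) = (12 − 50, 40 + 15) = (-38, 55); dropping signs (only squares matter) gives (38, 55); check 38² + 55² = 1444 + 3025 = 4469 ✓.
  Scale by k = 5: (5·38, 5·55) = (190, 275).
Step 4: Order so x ≤ y and verify: 190² + 275² = 36100 + 75625 = 111725 = n. ✓

n = 111725 = 190² + 275² (one valid representation with x ≤ y).


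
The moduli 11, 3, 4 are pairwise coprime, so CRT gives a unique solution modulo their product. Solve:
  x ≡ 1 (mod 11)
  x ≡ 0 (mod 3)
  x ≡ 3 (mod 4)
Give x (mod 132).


Moduli 11, 3, 4 are pairwise coprime; by CRT there is a unique solution modulo M = 11 · 3 · 4 = 132.
Solve pairwise, accumulating the modulus:
  Start with x ≡ 1 (mod 11).
  Combine with x ≡ 0 (mod 3): since gcd(11, 3) = 1, we get a unique residue mod 33.
    Write x = 1 + 11·t and substitute into x ≡ 0 (mod 3): 11·t ≡ 0 − 1 = -1 (mod 3).
    Reduce coefficients mod 3: 2·t ≡ 2 (mod 3).
    The inverse of 2 mod 3 is 2 (since 2·2 = 4 = 1·3 + 1), so t ≡ 2·2 = 4 ≡ 1 (mod 3).
    Then x = 1 + 11·1 = 12, valid modulo lcm(11, 3) = 33: x ≡ 12 (mod 33).
  Combine with x ≡ 3 (mod 4): since gcd(33, 4) = 1, we get a unique residue mod 132.
    Write x = 12 + 33·t and substitute into x ≡ 3 (mod 4): 33·t ≡ 3 − 12 = -9 (mod 4).
    Reduce coefficients mod 4: 1·t ≡ 3 (mod 4).
    So t ≡ 3 (mod 4).
    Then x = 12 + 33·3 = 111, valid modulo lcm(33, 4) = 132: x ≡ 111 (mod 132).
Verify: 111 mod 11 = 1 ✓, 111 mod 3 = 0 ✓, 111 mod 4 = 3 ✓.

x ≡ 111 (mod 132).


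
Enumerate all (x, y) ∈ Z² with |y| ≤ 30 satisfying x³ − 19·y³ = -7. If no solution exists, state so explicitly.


The equation is x³ - 19y³ = -7. For fixed y, x³ = 19·y³ − 7, so a solution requires the RHS to be a perfect cube.
Strategy: iterate y from -30 to 30, compute RHS = 19·y³ − 7, and check whether it is a (positive or negative) perfect cube.
Check small values of y:
  y = 0: RHS = -7 is not a perfect cube.
  y = 1: RHS = 12 is not a perfect cube.
  y = -1: RHS = -26 is not a perfect cube.
  y = 2: RHS = 145 is not a perfect cube.
  y = -2: RHS = -159 is not a perfect cube.
  y = 3: RHS = 506 is not a perfect cube.
  y = -3: RHS = -520 is not a perfect cube.
Continuing the search up to |y| = 30 finds no solutions either.
No (x, y) in the scanned range satisfies the equation.

No integer solutions with |y| ≤ 30.


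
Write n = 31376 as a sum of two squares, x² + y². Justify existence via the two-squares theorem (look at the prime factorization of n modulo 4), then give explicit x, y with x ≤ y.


Step 1: Factor n = 31376 = 2^4 · 37 · 53.
Step 2: Check the mod-4 condition on each prime factor: 2 = 2 (special); 37 ≡ 1 (mod 4), exponent 1; 53 ≡ 1 (mod 4), exponent 1.
All primes ≡ 3 (mod 4) appear to even exponent (or don't appear), so by the two-squares theorem n IS expressible as a sum of two squares.
Step 3: Build a representation. Group n = k² · m with k = 4 and m = 37 · 53 = 1961 (a product of primes ≡ 1 (mod 4)); a representation of m scales to one of n via (k·x)² + (k·y)² = k²(x² + y²). Each prime p ≡ 1 (mod 4) is itself a sum of two squares; find a² by testing p − a² for a perfect square:
  37: 37 − 1² = 36 = 6² ⇒ 37 = 1² + 6².
  53: 53 − 1² = 52, 53 − 2² = 49 = 7² ⇒ 53 = 2² + 7².
  Combine using the Brahmagupta–Fibonacci identity (a² + b²)(c² + d²) = (ac − bd)² + (ad + bc)² = (ac + bd)² + (ad − bc)²:
  37 · 53 = 1961: from (1² + 6²)(2² + 7²), take (1·2 − 6·7, 1·7 + 6·2) = (2 − 42, 7 + 12) = (-40, 19); dropping signs (only squares matter) gives (40, 19); check 40² + 19² = 1600 + 361 = 1961 ✓.
  Scale by k = 4: (4·40, 4·19) = (160, 76).
Step 4: Order so x ≤ y and verify: 76² + 160² = 5776 + 25600 = 31376 = n. ✓

n = 31376 = 76² + 160² (one valid representation with x ≤ y).


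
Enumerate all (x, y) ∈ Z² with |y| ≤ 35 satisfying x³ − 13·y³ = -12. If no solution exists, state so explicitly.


The equation is x³ - 13y³ = -12. For fixed y, x³ = 13·y³ − 12, so a solution requires the RHS to be a perfect cube.
Strategy: iterate y from -35 to 35, compute RHS = 13·y³ − 12, and check whether it is a (positive or negative) perfect cube.
Check small values of y:
  y = 0: RHS = -12 is not a perfect cube.
  y = 1: RHS = 1 = (1)³ ⇒ x = 1 works.
  y = -1: RHS = -25 is not a perfect cube.
  y = 2: RHS = 92 is not a perfect cube.
  y = -2: RHS = -116 is not a perfect cube.
  y = 3: RHS = 339 is not a perfect cube.
  y = -3: RHS = -363 is not a perfect cube.
Continuing the search up to |y| = 35 finds no further solutions beyond those listed.
Collected solutions: (1, 1).

Solutions (with |y| ≤ 35): (1, 1).


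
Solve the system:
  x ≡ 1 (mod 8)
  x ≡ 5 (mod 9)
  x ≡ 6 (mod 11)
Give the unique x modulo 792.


Moduli 8, 9, 11 are pairwise coprime; by CRT there is a unique solution modulo M = 8 · 9 · 11 = 792.
Solve pairwise, accumulating the modulus:
  Start with x ≡ 1 (mod 8).
  Combine with x ≡ 5 (mod 9): since gcd(8, 9) = 1, we get a unique residue mod 72.
    Write x = 1 + 8·t and substitute into x ≡ 5 (mod 9): 8·t ≡ 5 − 1 = 4 (mod 9).
    The inverse of 8 mod 9 is 8 (since 8·8 = 64 = 7·9 + 1), so t ≡ 8·4 = 32 ≡ 5 (mod 9).
    Then x = 1 + 8·5 = 41, valid modulo lcm(8, 9) = 72: x ≡ 41 (mod 72).
  Combine with x ≡ 6 (mod 11): since gcd(72, 11) = 1, we get a unique residue mod 792.
    Write x = 41 + 72·t and substitute into x ≡ 6 (mod 11): 72·t ≡ 6 − 41 = -35 (mod 11).
    Reduce coefficients mod 11: 6·t ≡ 9 (mod 11).
    The inverse of 6 mod 11 is 2 (since 6·2 = 12 = 1·11 + 1), so t ≡ 2·9 = 18 ≡ 7 (mod 11).
    Then x = 41 + 72·7 = 545, valid modulo lcm(72, 11) = 792: x ≡ 545 (mod 792).
Verify: 545 mod 8 = 1 ✓, 545 mod 9 = 5 ✓, 545 mod 11 = 6 ✓.

x ≡ 545 (mod 792).


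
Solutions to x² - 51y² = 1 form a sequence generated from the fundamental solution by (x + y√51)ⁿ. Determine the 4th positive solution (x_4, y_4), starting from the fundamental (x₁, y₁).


Step 1: Find the fundamental solution (x₁, y₁) of x² - 51y² = 1.
  Expand √51 as a continued fraction. a₀ = ⌊√51⌋ = 7; iterate m_{k+1} = d_k·a_k − m_k, d_{k+1} = (51 − m_{k+1}²)/d_k, a_{k+1} = ⌊(a₀ + m_{k+1})/d_{k+1}⌋ (starting m₀ = 0, d₀ = 1), with convergents p_k = a_k·p_{k-1} + p_{k-2}, q_k = a_k·q_{k-1} + q_{k-2} (p₋₁ = 1, q₋₁ = 0):
  k = 0: a₀ = 7; p₀/q₀ = 7/1; p₀² − 51·q₀² = 49 − 51 = -2.
  k = 1: m = 7, d = 2, a = ⌊(7 + 7)/2⌋ = 7; p/q = (7·7 + 1)/(7·1 + 0) = 50/7; p² − 51·q² = 2500 − 2499 = 1.
  The first convergent with p² − 51·q² = 1 gives the fundamental solution (x₁, y₁) = (50, 7).
Step 2: Apply the recurrence (x_{n+1}, y_{n+1}) = (x₁x_n + 51y₁y_n, x₁y_n + y₁x_n) repeatedly.
  From (x_1, y_1) = (50, 7): x_2 = 50·50 + 51·7·7 = 4999; y_2 = 50·7 + 7·50 = 700.
  From (x_2, y_2) = (4999, 700): x_3 = 50·4999 + 51·7·700 = 499850; y_3 = 50·700 + 7·4999 = 69993.
  From (x_3, y_3) = (499850, 69993): x_4 = 50·499850 + 51·7·69993 = 49980001; y_4 = 50·69993 + 7·499850 = 6998600.
Step 3: Verify x_4² - 51·y_4² = 2498000499960001 - 2498000499960000 = 1 (should be 1). ✓

(x_1, y_1) = (50, 7); (x_4, y_4) = (49980001, 6998600).


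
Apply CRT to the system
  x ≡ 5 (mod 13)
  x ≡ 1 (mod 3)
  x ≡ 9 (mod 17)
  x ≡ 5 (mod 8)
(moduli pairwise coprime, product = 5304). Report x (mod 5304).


Product of moduli M = 13 · 3 · 17 · 8 = 5304.
Merge one congruence at a time:
  Start: x ≡ 5 (mod 13).
  Combine with x ≡ 1 (mod 3); new modulus lcm = 39.
    Write x = 5 + 13·t and substitute into x ≡ 1 (mod 3): 13·t ≡ 1 − 5 = -4 (mod 3).
    Reduce coefficients mod 3: 1·t ≡ 2 (mod 3).
    So t ≡ 2 (mod 3).
    Then x = 5 + 13·2 = 31, valid modulo lcm(13, 3) = 39: x ≡ 31 (mod 39).
  Combine with x ≡ 9 (mod 17); new modulus lcm = 663.
    Write x = 31 + 39·t and substitute into x ≡ 9 (mod 17): 39·t ≡ 9 − 31 = -22 (mod 17).
    Reduce coefficients mod 17: 5·t ≡ 12 (mod 17).
    The inverse of 5 mod 17 is 7 (since 5·7 = 35 = 2·17 + 1), so t ≡ 7·12 = 84 ≡ 16 (mod 17).
    Then x = 31 + 39·16 = 655, valid modulo lcm(39, 17) = 663: x ≡ 655 (mod 663).
  Combine with x ≡ 5 (mod 8); new modulus lcm = 5304.
    Write x = 655 + 663·t and substitute into x ≡ 5 (mod 8): 663·t ≡ 5 − 655 = -650 (mod 8).
    Reduce coefficients mod 8: 7·t ≡ 6 (mod 8).
    The inverse of 7 mod 8 is 7 (since 7·7 = 49 = 6·8 + 1), so t ≡ 7·6 = 42 ≡ 2 (mod 8).
    Then x = 655 + 663·2 = 1981, valid modulo lcm(663, 8) = 5304: x ≡ 1981 (mod 5304).
Verify against each original: 1981 mod 13 = 5, 1981 mod 3 = 1, 1981 mod 17 = 9, 1981 mod 8 = 5.

x ≡ 1981 (mod 5304).


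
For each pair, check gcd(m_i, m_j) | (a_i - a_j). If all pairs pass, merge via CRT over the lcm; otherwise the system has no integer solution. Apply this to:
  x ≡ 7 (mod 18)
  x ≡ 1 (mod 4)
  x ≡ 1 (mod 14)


Moduli 18, 4, 14 are not pairwise coprime, so CRT works modulo lcm(m_i) when all pairwise compatibility conditions hold.
Pairwise compatibility: gcd(m_i, m_j) must divide a_i - a_j for every pair.
Merge one congruence at a time:
  Start: x ≡ 7 (mod 18).
  Combine with x ≡ 1 (mod 4): gcd(18, 4) = 2; 1 - 7 = -6, which IS divisible by 2, so compatible.
    Write x = 7 + 18·t and substitute into x ≡ 1 (mod 4): 18·t ≡ 1 − 7 = -6 (mod 4).
    Divide the congruence (and modulus) by g = 2: 9·t ≡ -3 (mod 2).
    Reduce coefficients mod 2: 1·t ≡ 1 (mod 2).
    So t ≡ 1 (mod 2).
    Then x = 7 + 18·1 = 25, valid modulo lcm(18, 4) = 36: x ≡ 25 (mod 36).
  Combine with x ≡ 1 (mod 14): gcd(36, 14) = 2; 1 - 25 = -24, which IS divisible by 2, so compatible.
    Write x = 25 + 36·t and substitute into x ≡ 1 (mod 14): 36·t ≡ 1 − 25 = -24 (mod 14).
    Divide the congruence (and modulus) by g = 2: 18·t ≡ -12 (mod 7).
    Reduce coefficients mod 7: 4·t ≡ 2 (mod 7).
    The inverse of 4 mod 7 is 2 (since 4·2 = 8 = 1·7 + 1), so t ≡ 2·2 = 4 ≡ 4 (mod 7).
    Then x = 25 + 36·4 = 169, valid modulo lcm(36, 14) = 252: x ≡ 169 (mod 252).
Verify: 169 mod 18 = 7, 169 mod 4 = 1, 169 mod 14 = 1.

x ≡ 169 (mod 252).


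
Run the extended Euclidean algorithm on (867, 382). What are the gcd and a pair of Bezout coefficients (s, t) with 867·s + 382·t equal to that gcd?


Euclidean algorithm on (867, 382) — divide until remainder is 0:
  867 = 2 · 382 + 103
  382 = 3 · 103 + 73
  103 = 1 · 73 + 30
  73 = 2 · 30 + 13
  30 = 2 · 13 + 4
  13 = 3 · 4 + 1
  4 = 4 · 1 + 0
gcd(867, 382) = 1.
Track Bezout coefficients alongside the remainders: start with r₀ = 867 = a·1 + b·0 (s = 1, t = 0) and r₁ = 382 = a·0 + b·1 (s = 0, t = 1); each new remainder r_{k+1} = r_{k-1} − q_k·r_k inherits s_{k+1} = s_{k-1} − q_k·s_k, t_{k+1} = t_{k-1} − q_k·t_k, so r_k = a·s_k + b·t_k at every step:
  q = 2: r = 103, s = 1 − 2·0 = 1, t = 0 − 2·1 = -2  (check: 867·1 + 382·(-2) = 103)
  q = 3: r = 73, s = 0 − 3·1 = -3, t = 1 − 3·(-2) = 7  (check: 867·(-3) + 382·7 = 73)
  q = 1: r = 30, s = 1 − 1·(-3) = 4, t = -2 − 1·7 = -9  (check: 867·4 + 382·(-9) = 30)
  q = 2: r = 13, s = -3 − 2·4 = -11, t = 7 − 2·(-9) = 25  (check: 867·(-11) + 382·25 = 13)
  q = 2: r = 4, s = 4 − 2·(-11) = 26, t = -9 − 2·25 = -59  (check: 867·26 + 382·(-59) = 4)
  q = 3: r = 1, s = -11 − 3·26 = -89, t = 25 − 3·(-59) = 202  (check: 867·(-89) + 382·202 = 1)
The row with r = 1 (the gcd) gives the Bezout coefficients s = -89, t = 202.
Result: 867 · (-89) + 382 · (202) = 1.

gcd(867, 382) = 1; s = -89, t = 202 (check: 867·(-89) + 382·202 = 1).


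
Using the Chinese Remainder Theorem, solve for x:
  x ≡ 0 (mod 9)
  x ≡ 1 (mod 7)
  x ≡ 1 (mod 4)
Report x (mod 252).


Moduli 9, 7, 4 are pairwise coprime; by CRT there is a unique solution modulo M = 9 · 7 · 4 = 252.
Solve pairwise, accumulating the modulus:
  Start with x ≡ 0 (mod 9).
  Combine with x ≡ 1 (mod 7): since gcd(9, 7) = 1, we get a unique residue mod 63.
    Write x = 0 + 9·t and substitute into x ≡ 1 (mod 7): 9·t ≡ 1 − 0 = 1 (mod 7).
    Reduce coefficients mod 7: 2·t ≡ 1 (mod 7).
    The inverse of 2 mod 7 is 4 (since 2·4 = 8 = 1·7 + 1), so t ≡ 4·1 = 4 ≡ 4 (mod 7).
    Then x = 0 + 9·4 = 36, valid modulo lcm(9, 7) = 63: x ≡ 36 (mod 63).
  Combine with x ≡ 1 (mod 4): since gcd(63, 4) = 1, we get a unique residue mod 252.
    Write x = 36 + 63·t and substitute into x ≡ 1 (mod 4): 63·t ≡ 1 − 36 = -35 (mod 4).
    Reduce coefficients mod 4: 3·t ≡ 1 (mod 4).
    The inverse of 3 mod 4 is 3 (since 3·3 = 9 = 2·4 + 1), so t ≡ 3·1 = 3 ≡ 3 (mod 4).
    Then x = 36 + 63·3 = 225, valid modulo lcm(63, 4) = 252: x ≡ 225 (mod 252).
Verify: 225 mod 9 = 0 ✓, 225 mod 7 = 1 ✓, 225 mod 4 = 1 ✓.

x ≡ 225 (mod 252).


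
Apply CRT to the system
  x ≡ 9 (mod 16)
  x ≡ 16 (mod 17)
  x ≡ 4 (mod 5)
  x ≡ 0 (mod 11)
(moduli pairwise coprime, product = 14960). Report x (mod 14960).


Product of moduli M = 16 · 17 · 5 · 11 = 14960.
Merge one congruence at a time:
  Start: x ≡ 9 (mod 16).
  Combine with x ≡ 16 (mod 17); new modulus lcm = 272.
    Write x = 9 + 16·t and substitute into x ≡ 16 (mod 17): 16·t ≡ 16 − 9 = 7 (mod 17).
    The inverse of 16 mod 17 is 16 (since 16·16 = 256 = 15·17 + 1), so t ≡ 16·7 = 112 ≡ 10 (mod 17).
    Then x = 9 + 16·10 = 169, valid modulo lcm(16, 17) = 272: x ≡ 169 (mod 272).
  Combine with x ≡ 4 (mod 5); new modulus lcm = 1360.
    Write x = 169 + 272·t and substitute into x ≡ 4 (mod 5): 272·t ≡ 4 − 169 = -165 (mod 5).
    Reduce coefficients mod 5: 2·t ≡ 0 (mod 5).
    The inverse of 2 mod 5 is 3 (since 2·3 = 6 = 1·5 + 1), so t ≡ 3·0 = 0 ≡ 0 (mod 5).
    Then x = 169 + 272·0 = 169, valid modulo lcm(272, 5) = 1360: x ≡ 169 (mod 1360).
  Combine with x ≡ 0 (mod 11); new modulus lcm = 14960.
    Write x = 169 + 1360·t and substitute into x ≡ 0 (mod 11): 1360·t ≡ 0 − 169 = -169 (mod 11).
    Reduce coefficients mod 11: 7·t ≡ 7 (mod 11).
    The inverse of 7 mod 11 is 8 (since 7·8 = 56 = 5·11 + 1), so t ≡ 8·7 = 56 ≡ 1 (mod 11).
    Then x = 169 + 1360·1 = 1529, valid modulo lcm(1360, 11) = 14960: x ≡ 1529 (mod 14960).
Verify against each original: 1529 mod 16 = 9, 1529 mod 17 = 16, 1529 mod 5 = 4, 1529 mod 11 = 0.

x ≡ 1529 (mod 14960).
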